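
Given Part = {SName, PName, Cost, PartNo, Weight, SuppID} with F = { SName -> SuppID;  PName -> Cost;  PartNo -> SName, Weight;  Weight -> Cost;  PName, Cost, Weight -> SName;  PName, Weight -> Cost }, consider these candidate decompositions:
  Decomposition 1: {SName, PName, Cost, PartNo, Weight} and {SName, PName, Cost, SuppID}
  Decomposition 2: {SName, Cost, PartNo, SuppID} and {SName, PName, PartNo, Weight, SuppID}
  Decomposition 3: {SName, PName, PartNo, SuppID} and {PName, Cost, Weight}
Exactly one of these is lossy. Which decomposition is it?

Decomposition 1: common = {SName, PName, Cost}, closure = {SName, PName, Cost, SuppID} → lossless.
Decomposition 2: common = {SName, PartNo, SuppID}, closure = {SName, Cost, PartNo, Weight, SuppID} → lossless.
Decomposition 3: common = {PName}, closure = {PName, Cost} → lossy.

Decomposition 3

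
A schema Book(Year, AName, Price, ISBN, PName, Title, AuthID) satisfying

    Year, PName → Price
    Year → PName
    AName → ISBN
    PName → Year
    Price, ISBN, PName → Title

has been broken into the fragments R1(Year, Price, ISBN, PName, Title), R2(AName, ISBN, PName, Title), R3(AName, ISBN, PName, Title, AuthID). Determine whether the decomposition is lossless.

Chase test. Columns are Year, AName, Price, ISBN, PName, Title, AuthID; row i has aⱼ where attribute j ∈ Ri, else bᵢⱼ.
Initial tableau (one row per fragment):
  row 1: a1 b12 a3 a4 a5 a6 b17
  row 2: b21 a2 b23 a4 a5 a6 b27
  row 3: b31 a2 b33 a4 a5 a6 a7
Rows 1 and 2 agree on PName; apply PName→Year and equate their Year entries.
Rows 1 and 3 agree on PName; apply PName→Year and equate their Year entries.
Rows 1 and 2 agree on Year, PName; apply Year, PName→Price and equate their Price entries.
Rows 1 and 3 agree on Year, PName; apply Year, PName→Price and equate their Price entries.
Row 3 is now all distinguished symbols — the join is lossless.

Yes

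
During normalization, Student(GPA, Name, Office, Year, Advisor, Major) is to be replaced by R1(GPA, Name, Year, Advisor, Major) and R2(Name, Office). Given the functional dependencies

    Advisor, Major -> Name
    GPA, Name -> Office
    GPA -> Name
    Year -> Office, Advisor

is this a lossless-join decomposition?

Common attributes: R1 ∩ R2 = {Name}.
No dependency enlarges {Name}, so (Name)⁺ = {Name}.
The closure contains neither all of R1 = {GPA, Name, Year, Advisor, Major} nor all of R2 = {Name, Office}, so the common attributes are not a superkey of either fragment. The join is lossy.

No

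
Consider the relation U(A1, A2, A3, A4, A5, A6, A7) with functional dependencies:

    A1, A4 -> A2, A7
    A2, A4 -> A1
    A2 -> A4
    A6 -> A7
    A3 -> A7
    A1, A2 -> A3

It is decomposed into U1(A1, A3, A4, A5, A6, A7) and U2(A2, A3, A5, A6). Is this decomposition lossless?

Common attributes: U1 ∩ U2 = {A3, A5, A6}.
Closure of {A3, A5, A6}: A6 → A7 applies, adding A7. So (A3, A5, A6)⁺ = {A3, A5, A6, A7}.
The closure contains neither all of U1 = {A1, A3, A4, A5, A6, A7} nor all of U2 = {A2, A3, A5, A6}, so the common attributes are not a superkey of either fragment. The join is lossy.

No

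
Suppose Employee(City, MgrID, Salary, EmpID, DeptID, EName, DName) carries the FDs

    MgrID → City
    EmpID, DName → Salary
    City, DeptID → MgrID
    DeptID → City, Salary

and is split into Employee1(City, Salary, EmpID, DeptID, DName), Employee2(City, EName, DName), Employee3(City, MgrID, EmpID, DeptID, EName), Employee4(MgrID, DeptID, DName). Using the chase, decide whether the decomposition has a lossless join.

Chase test. Columns are City, MgrID, Salary, EmpID, DeptID, EName, DName; row i has aⱼ where attribute j ∈ Employeei, else bᵢⱼ.
Initial tableau (one row per fragment):
  row 1: a1 b12 a3 a4 a5 b16 a7
  row 2: a1 b22 b23 b24 b25 a6 a7
  row 3: a1 a2 b33 a4 a5 a6 b37
  row 4: b41 a2 b43 b44 a5 b46 a7
Rows 3 and 4 agree on MgrID; apply MgrID→City and equate their City entries.
Rows 1 and 3 agree on City, DeptID; apply City, DeptID→MgrID and equate their MgrID entries.
Rows 1 and 3 agree on DeptID; apply DeptID→City, Salary and equate their City, Salary entries.
Rows 1 and 4 agree on DeptID; apply DeptID→City, Salary and equate their City, Salary entries.
No row becomes fully distinguished — the join is lossy.

No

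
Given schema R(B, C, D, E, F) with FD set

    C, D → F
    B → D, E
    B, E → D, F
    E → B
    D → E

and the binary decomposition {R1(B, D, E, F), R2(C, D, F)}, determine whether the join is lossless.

Common attributes: R1 ∩ R2 = {D, F}.
Closure of {D, F}: D → E applies, adding E; E → B applies, adding B. So (D, F)⁺ = {B, D, E, F}.
This closure contains every attribute of R1, so R1 ∩ R2 → R1. The join is lossless.

Yes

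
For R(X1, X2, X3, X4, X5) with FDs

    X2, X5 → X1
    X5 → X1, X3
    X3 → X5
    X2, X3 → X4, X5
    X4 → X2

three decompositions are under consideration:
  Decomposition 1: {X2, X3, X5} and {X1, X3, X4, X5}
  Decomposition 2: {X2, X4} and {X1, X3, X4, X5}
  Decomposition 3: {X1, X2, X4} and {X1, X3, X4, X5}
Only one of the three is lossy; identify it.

Decomposition 1

Decomposition 1: common = {X3, X5}, closure = {X1, X3, X5} → lossy.
Decomposition 2: common = {X4}, closure = {X2, X4} → lossless.
Decomposition 3: common = {X1, X4}, closure = {X1, X2, X4} → lossless.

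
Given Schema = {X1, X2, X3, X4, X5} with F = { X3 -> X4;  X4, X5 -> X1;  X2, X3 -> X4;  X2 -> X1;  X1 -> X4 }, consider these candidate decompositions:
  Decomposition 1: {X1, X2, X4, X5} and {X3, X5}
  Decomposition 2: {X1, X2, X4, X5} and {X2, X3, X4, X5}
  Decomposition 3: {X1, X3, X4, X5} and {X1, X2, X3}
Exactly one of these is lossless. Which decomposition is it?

Decomposition 2

Decomposition 1: common = {X5}, closure = {X5} → lossy.
Decomposition 2: common = {X2, X4, X5}, closure = {X1, X2, X4, X5} → lossless.
Decomposition 3: common = {X1, X3}, closure = {X1, X3, X4} → lossy.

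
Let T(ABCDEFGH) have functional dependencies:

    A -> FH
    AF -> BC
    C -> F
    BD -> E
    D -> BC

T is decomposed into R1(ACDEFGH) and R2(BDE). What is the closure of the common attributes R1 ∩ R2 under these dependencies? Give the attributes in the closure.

R1 ∩ R2 = {DE}.
D → BC applies, adding BC
C → F applies, adding F
Closure: {BCDEF}.

BCDEF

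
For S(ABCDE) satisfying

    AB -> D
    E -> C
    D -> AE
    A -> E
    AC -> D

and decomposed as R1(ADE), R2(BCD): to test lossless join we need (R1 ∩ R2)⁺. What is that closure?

ACDE

R1 ∩ R2 = {D}.
D → AE applies, adding AE
E → C applies, adding C
Closure: {ACDE}.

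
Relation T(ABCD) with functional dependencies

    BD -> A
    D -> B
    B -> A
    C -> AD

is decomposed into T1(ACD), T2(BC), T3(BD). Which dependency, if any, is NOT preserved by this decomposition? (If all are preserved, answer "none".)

Check B → A: no single fragment contains all of {AB}, and the restricted closure of {B} across the fragments never reaches {A}.
BD → A is preserved.
D → B is preserved.
C → AD is preserved.

B -> A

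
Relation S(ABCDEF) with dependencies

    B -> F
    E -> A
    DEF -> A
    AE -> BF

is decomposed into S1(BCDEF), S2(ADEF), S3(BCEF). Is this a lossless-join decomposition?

Yes

Chase test. Columns are ABCDEF; row i has aⱼ where attribute j ∈ Si, else bᵢⱼ.
Initial tableau (one row per fragment):
  row 1: b11 a2 a3 a4 a5 a6
  row 2: a1 b22 b23 a4 a5 a6
  row 3: b31 a2 a3 b34 a5 a6
Rows 1 and 2 agree on E; apply E→A and equate their A entries.
Rows 1 and 3 agree on E; apply E→A and equate their A entries.
Rows 1 and 2 agree on AE; apply AE→BF and equate their BF entries.
Row 1 is now all distinguished symbols — the join is lossless.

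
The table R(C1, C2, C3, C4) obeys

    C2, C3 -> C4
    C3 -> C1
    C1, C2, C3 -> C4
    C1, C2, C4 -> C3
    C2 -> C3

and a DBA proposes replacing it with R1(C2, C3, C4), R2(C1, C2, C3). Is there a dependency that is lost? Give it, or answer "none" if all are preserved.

C2, C3 → C4 lies within R1.
C3 → C1 lies within R2.
C1, C2, C3 → C4: restricted closure across fragments reaches C4.
C1, C2, C4 → C3: restricted closure across fragments reaches C3.
C2 → C3 lies within R1.
Every dependency is enforceable on the fragments, so the decomposition is dependency-preserving.

none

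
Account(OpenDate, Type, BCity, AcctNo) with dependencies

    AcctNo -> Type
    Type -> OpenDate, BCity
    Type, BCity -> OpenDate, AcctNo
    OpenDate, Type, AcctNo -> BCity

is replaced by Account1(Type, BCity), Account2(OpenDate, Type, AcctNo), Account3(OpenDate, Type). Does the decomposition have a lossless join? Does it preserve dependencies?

Lossless test (chase): Rows 1 and 2 agree on Type; apply Type→OpenDate, BCity and equate their OpenDate, BCity entries. Rows 1 and 3 agree on Type; apply Type→OpenDate, BCity and equate their OpenDate, BCity entries. Rows 1 and 2 agree on Type, BCity; apply Type, BCity→OpenDate, AcctNo and equate their OpenDate, AcctNo entries. Rows 1 and 3 agree on Type, BCity; apply Type, BCity→OpenDate, AcctNo and equate their OpenDate, AcctNo entries. Row 1 is now all distinguished symbols — the join is lossless.
Dependency preservation: Type → OpenDate, BCity; Type, BCity → OpenDate, AcctNo; OpenDate, Type, AcctNo → BCity are not contained in any single fragment, but the restricted closure of each left-hand side across the fragments still reaches the right-hand side; the remaining FDs each lie inside some fragment. All dependencies are preserved.

lossless and dependency-preserving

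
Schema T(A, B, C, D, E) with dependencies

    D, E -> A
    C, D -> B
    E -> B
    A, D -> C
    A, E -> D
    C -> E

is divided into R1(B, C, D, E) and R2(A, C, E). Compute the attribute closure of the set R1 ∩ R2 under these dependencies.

R1 ∩ R2 = {C, E}.
E → B applies, adding B
Closure: {B, C, E}.

B, C, E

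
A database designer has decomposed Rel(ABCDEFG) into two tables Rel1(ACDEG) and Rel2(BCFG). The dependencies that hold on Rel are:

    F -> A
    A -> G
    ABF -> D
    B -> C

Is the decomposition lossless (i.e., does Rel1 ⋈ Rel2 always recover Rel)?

Common attributes: Rel1 ∩ Rel2 = {CG}.
No dependency enlarges {CG}, so (CG)⁺ = {CG}.
The closure contains neither all of Rel1 = {ACDEG} nor all of Rel2 = {BCFG}, so the common attributes are not a superkey of either fragment. The join is lossy.

No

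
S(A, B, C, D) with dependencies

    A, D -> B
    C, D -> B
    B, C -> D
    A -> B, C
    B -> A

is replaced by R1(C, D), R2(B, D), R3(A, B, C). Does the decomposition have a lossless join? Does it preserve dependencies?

Lossless test (chase): Rows 2 and 3 agree on B; apply B→A and equate their A entries. Rows 2 and 3 agree on A; apply A→B, C and equate their B, C entries. Rows 1 and 2 agree on C, D; apply C, D→B and equate their B entries. Rows 1 and 3 agree on B, C; apply B, C→D and equate their D entries. Rows 1 and 2 agree on B; apply B→A and equate their A entries. Row 1 is now all distinguished symbols — the join is lossless.
Dependency preservation: the restricted closure of {C, D} across the fragments never reaches {B}, so C, D → B cannot be enforced without a join — not preserved.

lossless but not dependency-preserving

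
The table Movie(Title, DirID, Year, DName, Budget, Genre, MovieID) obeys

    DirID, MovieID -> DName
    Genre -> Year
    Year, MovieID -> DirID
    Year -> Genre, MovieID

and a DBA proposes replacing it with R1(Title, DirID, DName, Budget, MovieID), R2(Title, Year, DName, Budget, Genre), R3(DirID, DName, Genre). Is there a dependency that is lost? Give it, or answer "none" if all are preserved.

Check Year → Genre, MovieID: no single fragment contains all of {Year, Genre, MovieID}, and the restricted closure of {Year} across the fragments never reaches {Genre, MovieID}.
DirID, MovieID → DName is preserved.
Genre → Year is preserved.
Year, MovieID → DirID is preserved.

Year -> Genre, MovieID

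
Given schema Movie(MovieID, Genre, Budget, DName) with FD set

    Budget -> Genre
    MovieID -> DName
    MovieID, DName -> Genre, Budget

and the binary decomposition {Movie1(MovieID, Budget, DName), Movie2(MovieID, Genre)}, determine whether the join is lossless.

Yes

Common attributes: Movie1 ∩ Movie2 = {MovieID}.
Closure of {MovieID}: MovieID → DName applies, adding DName; MovieID, DName → Genre, Budget applies, adding Genre, Budget. So (MovieID)⁺ = {MovieID, Genre, Budget, DName}.
This closure contains every attribute of Movie1, so Movie1 ∩ Movie2 → Movie1. The join is lossless.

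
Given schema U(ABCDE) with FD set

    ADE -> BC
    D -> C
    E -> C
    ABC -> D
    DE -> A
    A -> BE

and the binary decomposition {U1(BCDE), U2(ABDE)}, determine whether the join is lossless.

Yes

Common attributes: U1 ∩ U2 = {BDE}.
Closure of {BDE}: D → C applies, adding C; DE → A applies, adding A. So (BDE)⁺ = {ABCDE}.
This closure contains every attribute of U1, so U1 ∩ U2 → U1. The join is lossless.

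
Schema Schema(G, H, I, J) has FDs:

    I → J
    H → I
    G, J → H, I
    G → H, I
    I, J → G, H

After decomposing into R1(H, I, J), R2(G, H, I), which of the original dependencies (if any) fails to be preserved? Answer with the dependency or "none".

none

I → J lies within R1.
H → I lies within R1.
G, J → H, I: restricted closure across fragments reaches H, I.
G → H, I lies within R2.
I, J → G, H: restricted closure across fragments reaches G, H.
Every dependency is enforceable on the fragments, so the decomposition is dependency-preserving.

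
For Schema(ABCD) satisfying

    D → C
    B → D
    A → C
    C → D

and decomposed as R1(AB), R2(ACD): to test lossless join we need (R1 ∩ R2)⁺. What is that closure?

ACD

R1 ∩ R2 = {A}.
A → C applies, adding C
C → D applies, adding D
Closure: {ACD}.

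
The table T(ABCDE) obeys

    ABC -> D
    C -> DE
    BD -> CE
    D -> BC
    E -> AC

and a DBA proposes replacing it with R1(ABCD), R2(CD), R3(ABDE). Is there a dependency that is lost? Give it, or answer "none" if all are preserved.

ABC → D lies within R1.
C → DE: restricted closure across fragments reaches DE.
BD → CE: restricted closure across fragments reaches CE.
D → BC lies within R1.
E → AC: restricted closure across fragments reaches AC.
Every dependency is enforceable on the fragments, so the decomposition is dependency-preserving.

none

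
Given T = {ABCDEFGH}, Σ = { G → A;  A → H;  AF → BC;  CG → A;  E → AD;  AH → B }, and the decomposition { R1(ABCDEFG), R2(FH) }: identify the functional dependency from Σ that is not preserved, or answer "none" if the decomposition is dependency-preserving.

Check A → H: no single fragment contains all of {AH}, and the restricted closure of {A} across the fragments never reaches {H}.
G → A is preserved.
AF → BC is preserved.
CG → A is preserved.
E → AD is preserved.
AH → B is preserved.

A → H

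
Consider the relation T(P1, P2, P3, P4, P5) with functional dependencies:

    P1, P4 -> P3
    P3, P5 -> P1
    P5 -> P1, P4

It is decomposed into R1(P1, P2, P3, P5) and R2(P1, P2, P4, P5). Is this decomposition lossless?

Yes

Common attributes: R1 ∩ R2 = {P1, P2, P5}.
Closure of {P1, P2, P5}: P5 → P1, P4 applies, adding P4; P1, P4 → P3 applies, adding P3. So (P1, P2, P5)⁺ = {P1, P2, P3, P4, P5}.
This closure contains every attribute of R1, so R1 ∩ R2 → R1. The join is lossless.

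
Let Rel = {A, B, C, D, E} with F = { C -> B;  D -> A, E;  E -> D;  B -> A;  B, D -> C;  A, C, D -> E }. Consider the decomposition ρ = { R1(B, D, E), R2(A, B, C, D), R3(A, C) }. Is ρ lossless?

Yes

Chase test. Columns are A, B, C, D, E; row i has aⱼ where attribute j ∈ Ri, else bᵢⱼ.
Initial tableau (one row per fragment):
  row 1: b11 a2 b13 a4 a5
  row 2: a1 a2 a3 a4 b25
  row 3: a1 b32 a3 b34 b35
Rows 2 and 3 agree on C; apply C→B and equate their B entries.
Rows 1 and 2 agree on D; apply D→A, E and equate their A, E entries.
Rows 1 and 2 agree on B, D; apply B, D→C and equate their C entries.
Row 1 is now all distinguished symbols — the join is lossless.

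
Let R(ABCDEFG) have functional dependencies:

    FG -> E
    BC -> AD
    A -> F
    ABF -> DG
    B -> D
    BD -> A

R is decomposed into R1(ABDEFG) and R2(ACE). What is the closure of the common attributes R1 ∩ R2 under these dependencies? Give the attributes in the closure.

AEF

R1 ∩ R2 = {AE}.
A → F applies, adding F
Closure: {AEF}.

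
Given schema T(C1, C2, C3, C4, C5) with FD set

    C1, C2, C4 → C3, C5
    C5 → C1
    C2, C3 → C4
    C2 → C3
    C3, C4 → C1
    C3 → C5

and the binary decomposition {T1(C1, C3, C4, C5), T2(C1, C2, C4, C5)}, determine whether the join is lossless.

No

Common attributes: T1 ∩ T2 = {C1, C4, C5}.
No dependency enlarges {C1, C4, C5}, so (C1, C4, C5)⁺ = {C1, C4, C5}.
The closure contains neither all of T1 = {C1, C3, C4, C5} nor all of T2 = {C1, C2, C4, C5}, so the common attributes are not a superkey of either fragment. The join is lossy.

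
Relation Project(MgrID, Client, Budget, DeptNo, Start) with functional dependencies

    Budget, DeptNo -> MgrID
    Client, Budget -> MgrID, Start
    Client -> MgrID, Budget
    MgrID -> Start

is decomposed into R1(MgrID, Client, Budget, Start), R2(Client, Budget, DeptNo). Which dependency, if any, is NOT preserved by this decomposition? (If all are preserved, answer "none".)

Check Budget, DeptNo → MgrID: no single fragment contains all of {MgrID, Budget, DeptNo}, and the restricted closure of {Budget, DeptNo} across the fragments never reaches {MgrID}.
Client, Budget → MgrID, Start is preserved.
Client → MgrID, Budget is preserved.
MgrID → Start is preserved.

Budget, DeptNo -> MgrID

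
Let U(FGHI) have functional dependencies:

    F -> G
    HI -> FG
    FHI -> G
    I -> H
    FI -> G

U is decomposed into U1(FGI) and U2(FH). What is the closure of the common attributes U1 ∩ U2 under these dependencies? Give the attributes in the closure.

U1 ∩ U2 = {F}.
F → G applies, adding G
Closure: {FG}.

FG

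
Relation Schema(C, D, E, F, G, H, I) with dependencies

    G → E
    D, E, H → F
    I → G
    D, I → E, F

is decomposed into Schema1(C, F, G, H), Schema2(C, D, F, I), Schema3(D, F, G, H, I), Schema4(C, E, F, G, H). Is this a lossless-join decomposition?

Chase test. Columns are C, D, E, F, G, H, I; row i has aⱼ where attribute j ∈ Schemai, else bᵢⱼ.
Initial tableau (one row per fragment):
  row 1: a1 b12 b13 a4 a5 a6 b17
  row 2: a1 a2 b23 a4 b25 b26 a7
  row 3: b31 a2 b33 a4 a5 a6 a7
  row 4: a1 b42 a3 a4 a5 a6 b47
Rows 1 and 3 agree on G; apply G→E and equate their E entries.
Rows 1 and 4 agree on G; apply G→E and equate their E entries.
Rows 2 and 3 agree on I; apply I→G and equate their G entries.
Rows 2 and 3 agree on D, I; apply D, I→E, F and equate their E, F entries.
No row becomes fully distinguished — the join is lossy.

No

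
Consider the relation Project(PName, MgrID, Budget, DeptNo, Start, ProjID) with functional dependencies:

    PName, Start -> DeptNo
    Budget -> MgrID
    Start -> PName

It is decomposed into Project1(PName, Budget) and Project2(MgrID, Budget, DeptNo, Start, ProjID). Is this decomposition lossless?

No

Common attributes: Project1 ∩ Project2 = {Budget}.
Closure of {Budget}: Budget → MgrID applies, adding MgrID. So (Budget)⁺ = {MgrID, Budget}.
The closure contains neither all of Project1 = {PName, Budget} nor all of Project2 = {MgrID, Budget, DeptNo, Start, ProjID}, so the common attributes are not a superkey of either fragment. The join is lossy.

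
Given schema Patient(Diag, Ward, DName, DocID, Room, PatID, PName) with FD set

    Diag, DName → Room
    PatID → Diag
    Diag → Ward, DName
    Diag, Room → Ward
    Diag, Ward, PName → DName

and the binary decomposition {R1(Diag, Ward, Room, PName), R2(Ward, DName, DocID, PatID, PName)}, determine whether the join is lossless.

Common attributes: R1 ∩ R2 = {Ward, PName}.
No dependency enlarges {Ward, PName}, so (Ward, PName)⁺ = {Ward, PName}.
The closure contains neither all of R1 = {Diag, Ward, Room, PName} nor all of R2 = {Ward, DName, DocID, PatID, PName}, so the common attributes are not a superkey of either fragment. The join is lossy.

No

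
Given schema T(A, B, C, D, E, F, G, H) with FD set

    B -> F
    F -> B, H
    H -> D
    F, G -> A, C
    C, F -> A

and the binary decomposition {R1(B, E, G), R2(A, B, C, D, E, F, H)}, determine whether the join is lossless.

Common attributes: R1 ∩ R2 = {B, E}.
Closure of {B, E}: B → F applies, adding F; F → B, H applies, adding H; H → D applies, adding D. So (B, E)⁺ = {B, D, E, F, H}.
The closure contains neither all of R1 = {B, E, G} nor all of R2 = {A, B, C, D, E, F, H}, so the common attributes are not a superkey of either fragment. The join is lossy.

No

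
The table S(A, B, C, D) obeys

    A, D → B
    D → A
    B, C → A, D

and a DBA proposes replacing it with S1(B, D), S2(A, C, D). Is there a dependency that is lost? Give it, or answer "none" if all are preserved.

B, C → A, D

Check B, C → A, D: no single fragment contains all of {A, B, C, D}, and the restricted closure of {B, C} across the fragments never reaches {A, D}.
A, D → B is preserved.
D → A is preserved.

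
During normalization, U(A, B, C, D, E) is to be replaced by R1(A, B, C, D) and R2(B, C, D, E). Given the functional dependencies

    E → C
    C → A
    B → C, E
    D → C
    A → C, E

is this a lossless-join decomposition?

Yes

Common attributes: R1 ∩ R2 = {B, C, D}.
Closure of {B, C, D}: C → A applies, adding A; B → C, E applies, adding E. So (B, C, D)⁺ = {A, B, C, D, E}.
This closure contains every attribute of R1, so R1 ∩ R2 → R1. The join is lossless.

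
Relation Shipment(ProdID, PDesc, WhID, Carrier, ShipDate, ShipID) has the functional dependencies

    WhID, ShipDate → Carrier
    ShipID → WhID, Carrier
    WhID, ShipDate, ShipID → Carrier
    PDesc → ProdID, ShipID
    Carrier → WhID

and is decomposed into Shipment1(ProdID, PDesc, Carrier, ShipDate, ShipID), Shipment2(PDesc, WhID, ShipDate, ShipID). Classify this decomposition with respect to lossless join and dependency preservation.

lossless but not dependency-preserving

Lossless test: (PDesc, ShipDate, ShipID)⁺ = {ProdID, PDesc, WhID, Carrier, ShipDate, ShipID}, which contains all of one fragment — lossless.
Dependency preservation: the restricted closure of {WhID, ShipDate} across the fragments never reaches {Carrier}, so WhID, ShipDate → Carrier cannot be enforced without a join — not preserved.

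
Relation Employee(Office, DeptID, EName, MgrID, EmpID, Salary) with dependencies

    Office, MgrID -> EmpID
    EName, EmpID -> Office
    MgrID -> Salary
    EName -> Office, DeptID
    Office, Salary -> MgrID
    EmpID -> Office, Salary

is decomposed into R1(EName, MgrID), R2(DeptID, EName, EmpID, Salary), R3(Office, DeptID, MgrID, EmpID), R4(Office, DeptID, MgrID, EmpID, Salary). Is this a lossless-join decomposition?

Yes

Chase test. Columns are Office, DeptID, EName, MgrID, EmpID, Salary; row i has aⱼ where attribute j ∈ Ri, else bᵢⱼ.
Initial tableau (one row per fragment):
  row 1: b11 b12 a3 a4 b15 b16
  row 2: b21 a2 a3 b24 a5 a6
  row 3: a1 a2 b33 a4 a5 b36
  row 4: a1 a2 b43 a4 a5 a6
Rows 1 and 3 agree on MgrID; apply MgrID→Salary and equate their Salary entries.
Rows 1 and 4 agree on MgrID; apply MgrID→Salary and equate their Salary entries.
Rows 1 and 2 agree on EName; apply EName→Office, DeptID and equate their Office, DeptID entries.
Rows 1 and 2 agree on Office, Salary; apply Office, Salary→MgrID and equate their MgrID entries.
Rows 2 and 3 agree on EmpID; apply EmpID→Office, Salary and equate their Office, Salary entries.
Rows 1 and 2 agree on Office, MgrID; apply Office, MgrID→EmpID and equate their EmpID entries.
Row 1 is now all distinguished symbols — the join is lossless.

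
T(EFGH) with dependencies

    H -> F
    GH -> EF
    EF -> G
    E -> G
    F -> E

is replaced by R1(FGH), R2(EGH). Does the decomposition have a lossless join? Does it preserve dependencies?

Lossless test: (GH)⁺ = {EFGH}, which contains all of one fragment — lossless.
Dependency preservation: the restricted closure of {F} across the fragments never reaches {E}, so F → E cannot be enforced without a join — not preserved.

lossless but not dependency-preserving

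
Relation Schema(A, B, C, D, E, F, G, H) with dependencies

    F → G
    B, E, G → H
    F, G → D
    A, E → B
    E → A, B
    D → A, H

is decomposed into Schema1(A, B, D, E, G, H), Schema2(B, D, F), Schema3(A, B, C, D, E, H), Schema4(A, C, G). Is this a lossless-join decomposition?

No

Chase test. Columns are A, B, C, D, E, F, G, H; row i has aⱼ where attribute j ∈ Schemai, else bᵢⱼ.
Initial tableau (one row per fragment):
  row 1: a1 a2 b13 a4 a5 b16 a7 a8
  row 2: b21 a2 b23 a4 b25 a6 b27 b28
  row 3: a1 a2 a3 a4 a5 b36 b37 a8
  row 4: a1 b42 a3 b44 b45 b46 a7 b48
Rows 1 and 2 agree on D; apply D→A, H and equate their A, H entries.
No row becomes fully distinguished — the join is lossy.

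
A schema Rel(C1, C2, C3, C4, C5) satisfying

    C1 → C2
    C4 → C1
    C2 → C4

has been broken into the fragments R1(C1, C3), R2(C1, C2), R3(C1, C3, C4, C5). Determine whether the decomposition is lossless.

Yes

Chase test. Columns are C1, C2, C3, C4, C5; row i has aⱼ where attribute j ∈ Ri, else bᵢⱼ.
Initial tableau (one row per fragment):
  row 1: a1 b12 a3 b14 b15
  row 2: a1 a2 b23 b24 b25
  row 3: a1 b32 a3 a4 a5
Rows 1 and 2 agree on C1; apply C1→C2 and equate their C2 entries.
Rows 1 and 3 agree on C1; apply C1→C2 and equate their C2 entries.
Rows 1 and 2 agree on C2; apply C2→C4 and equate their C4 entries.
Rows 1 and 3 agree on C2; apply C2→C4 and equate their C4 entries.
Row 3 is now all distinguished symbols — the join is lossless.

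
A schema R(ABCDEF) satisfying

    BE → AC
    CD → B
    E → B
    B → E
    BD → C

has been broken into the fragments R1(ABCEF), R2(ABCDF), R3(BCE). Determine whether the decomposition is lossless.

Chase test. Columns are ABCDEF; row i has aⱼ where attribute j ∈ Ri, else bᵢⱼ.
Initial tableau (one row per fragment):
  row 1: a1 a2 a3 b14 a5 a6
  row 2: a1 a2 a3 a4 b25 a6
  row 3: b31 a2 a3 b34 a5 b36
Rows 1 and 3 agree on BE; apply BE→AC and equate their AC entries.
Rows 1 and 2 agree on B; apply B→E and equate their E entries.
Row 2 is now all distinguished symbols — the join is lossless.

Yes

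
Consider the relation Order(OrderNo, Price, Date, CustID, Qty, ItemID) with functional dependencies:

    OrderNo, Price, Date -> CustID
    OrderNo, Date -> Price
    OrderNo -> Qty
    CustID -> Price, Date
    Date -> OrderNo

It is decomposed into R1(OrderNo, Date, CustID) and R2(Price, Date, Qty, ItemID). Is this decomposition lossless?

Common attributes: R1 ∩ R2 = {Date}.
Closure of {Date}: Date → OrderNo applies, adding OrderNo; OrderNo, Date → Price applies, adding Price; OrderNo → Qty applies, adding Qty; OrderNo, Price, Date → CustID applies, adding CustID. So (Date)⁺ = {OrderNo, Price, Date, CustID, Qty}.
This closure contains every attribute of R1, so R1 ∩ R2 → R1. The join is lossless.

Yes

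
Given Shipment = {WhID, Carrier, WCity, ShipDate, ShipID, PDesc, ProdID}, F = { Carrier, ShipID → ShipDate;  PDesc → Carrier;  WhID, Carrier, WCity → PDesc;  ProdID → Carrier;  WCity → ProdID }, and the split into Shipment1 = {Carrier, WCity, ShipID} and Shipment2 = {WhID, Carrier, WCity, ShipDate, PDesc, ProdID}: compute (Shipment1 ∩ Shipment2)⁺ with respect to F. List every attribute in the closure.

Carrier, WCity, ProdID

Shipment1 ∩ Shipment2 = {Carrier, WCity}.
WCity → ProdID applies, adding ProdID
Closure: {Carrier, WCity, ProdID}.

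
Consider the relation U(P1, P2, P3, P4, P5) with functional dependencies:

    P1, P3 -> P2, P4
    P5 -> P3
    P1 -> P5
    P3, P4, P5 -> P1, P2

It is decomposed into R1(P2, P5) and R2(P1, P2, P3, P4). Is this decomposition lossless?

No

Common attributes: R1 ∩ R2 = {P2}.
No dependency enlarges {P2}, so (P2)⁺ = {P2}.
The closure contains neither all of R1 = {P2, P5} nor all of R2 = {P1, P2, P3, P4}, so the common attributes are not a superkey of either fragment. The join is lossy.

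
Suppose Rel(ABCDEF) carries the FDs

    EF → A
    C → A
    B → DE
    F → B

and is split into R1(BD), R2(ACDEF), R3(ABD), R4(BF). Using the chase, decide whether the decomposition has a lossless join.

Yes

Chase test. Columns are ABCDEF; row i has aⱼ where attribute j ∈ Ri, else bᵢⱼ.
Initial tableau (one row per fragment):
  row 1: b11 a2 b13 a4 b15 b16
  row 2: a1 b22 a3 a4 a5 a6
  row 3: a1 a2 b33 a4 b35 b36
  row 4: b41 a2 b43 b44 b45 a6
Rows 1 and 3 agree on B; apply B→DE and equate their DE entries.
Rows 1 and 4 agree on B; apply B→DE and equate their DE entries.
Rows 2 and 4 agree on F; apply F→B and equate their B entries.
Rows 1 and 2 agree on B; apply B→DE and equate their DE entries.
Rows 2 and 4 agree on EF; apply EF→A and equate their A entries.
Row 2 is now all distinguished symbols — the join is lossless.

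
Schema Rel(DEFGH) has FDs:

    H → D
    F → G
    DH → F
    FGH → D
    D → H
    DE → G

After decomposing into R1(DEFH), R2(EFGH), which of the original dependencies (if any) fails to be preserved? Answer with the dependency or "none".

none

H → D lies within R1.
F → G lies within R2.
DH → F lies within R1.
FGH → D: restricted closure across fragments reaches D.
D → H lies within R1.
DE → G: restricted closure across fragments reaches G.
Every dependency is enforceable on the fragments, so the decomposition is dependency-preserving.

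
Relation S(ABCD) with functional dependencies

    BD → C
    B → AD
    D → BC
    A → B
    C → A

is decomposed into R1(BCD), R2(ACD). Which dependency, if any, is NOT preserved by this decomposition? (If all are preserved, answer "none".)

BD → C lies within R1.
B → AD: restricted closure across fragments reaches AD.
D → BC lies within R1.
A → B: restricted closure across fragments reaches B.
C → A lies within R2.
Every dependency is enforceable on the fragments, so the decomposition is dependency-preserving.

none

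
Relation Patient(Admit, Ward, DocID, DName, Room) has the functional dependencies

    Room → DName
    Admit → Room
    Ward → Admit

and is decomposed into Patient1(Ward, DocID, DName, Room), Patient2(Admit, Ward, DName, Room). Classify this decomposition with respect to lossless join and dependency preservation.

lossless and dependency-preserving

Lossless test: (Ward, DName, Room)⁺ = {Admit, Ward, DName, Room}, which contains all of one fragment — lossless.
Dependency preservation: every FD's attributes lie within a single fragment, so each can be enforced locally — preserved.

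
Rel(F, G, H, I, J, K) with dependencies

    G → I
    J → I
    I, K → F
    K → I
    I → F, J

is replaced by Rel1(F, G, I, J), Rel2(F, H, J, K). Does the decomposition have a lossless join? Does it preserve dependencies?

Lossless test: (F, J)⁺ = {F, I, J}, which is a superkey of neither fragment — lossy.
Dependency preservation: I, K → F; K → I are not contained in any single fragment, but the restricted closure of each left-hand side across the fragments still reaches the right-hand side; the remaining FDs each lie inside some fragment. All dependencies are preserved.

lossy but dependency-preserving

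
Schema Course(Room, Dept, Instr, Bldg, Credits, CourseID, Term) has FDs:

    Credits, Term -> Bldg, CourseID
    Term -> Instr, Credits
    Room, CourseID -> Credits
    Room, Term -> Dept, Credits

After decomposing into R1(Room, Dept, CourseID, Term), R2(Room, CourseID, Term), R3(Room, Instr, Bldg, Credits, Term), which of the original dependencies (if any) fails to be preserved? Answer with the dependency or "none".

Room, CourseID -> Credits

Check Room, CourseID → Credits: no single fragment contains all of {Room, Credits, CourseID}, and the restricted closure of {Room, CourseID} across the fragments never reaches {Credits}.
Credits, Term → Bldg, CourseID is preserved.
Term → Instr, Credits is preserved.
Room, Term → Dept, Credits is preserved.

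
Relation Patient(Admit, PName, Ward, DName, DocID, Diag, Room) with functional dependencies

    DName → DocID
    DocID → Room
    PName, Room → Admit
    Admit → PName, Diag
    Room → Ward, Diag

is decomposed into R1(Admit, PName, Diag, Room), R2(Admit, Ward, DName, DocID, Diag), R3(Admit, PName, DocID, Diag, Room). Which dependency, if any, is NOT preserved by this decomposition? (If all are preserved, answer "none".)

Check Room → Ward, Diag: no single fragment contains all of {Ward, Diag, Room}, and the restricted closure of {Room} across the fragments never reaches {Ward, Diag}.
DName → DocID is preserved.
DocID → Room is preserved.
PName, Room → Admit is preserved.
Admit → PName, Diag is preserved.

Room → Ward, Diag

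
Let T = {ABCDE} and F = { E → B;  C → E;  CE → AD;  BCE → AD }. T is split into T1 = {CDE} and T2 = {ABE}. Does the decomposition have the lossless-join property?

No

Common attributes: T1 ∩ T2 = {E}.
Closure of {E}: E → B applies, adding B. So (E)⁺ = {BE}.
The closure contains neither all of T1 = {CDE} nor all of T2 = {ABE}, so the common attributes are not a superkey of either fragment. The join is lossy.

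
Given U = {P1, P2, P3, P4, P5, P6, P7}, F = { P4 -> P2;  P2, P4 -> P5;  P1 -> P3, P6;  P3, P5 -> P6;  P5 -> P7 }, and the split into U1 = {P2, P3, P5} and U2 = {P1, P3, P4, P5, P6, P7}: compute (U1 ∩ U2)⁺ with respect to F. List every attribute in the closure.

P3, P5, P6, P7

U1 ∩ U2 = {P3, P5}.
P3, P5 → P6 applies, adding P6
P5 → P7 applies, adding P7
Closure: {P3, P5, P6, P7}.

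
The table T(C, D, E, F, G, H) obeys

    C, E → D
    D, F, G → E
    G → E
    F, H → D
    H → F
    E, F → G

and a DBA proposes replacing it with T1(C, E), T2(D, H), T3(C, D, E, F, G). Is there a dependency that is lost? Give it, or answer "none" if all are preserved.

Check H → F: no single fragment contains all of {F, H}, and the restricted closure of {H} across the fragments never reaches {F}.
C, E → D is preserved.
D, F, G → E is preserved.
G → E is preserved.
F, H → D is preserved.
E, F → G is preserved.

H → F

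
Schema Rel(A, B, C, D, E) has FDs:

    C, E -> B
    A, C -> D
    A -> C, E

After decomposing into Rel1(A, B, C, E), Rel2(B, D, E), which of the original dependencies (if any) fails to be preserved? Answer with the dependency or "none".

Check A, C → D: no single fragment contains all of {A, C, D}, and the restricted closure of {A, C} across the fragments never reaches {D}.
C, E → B is preserved.
A → C, E is preserved.

A, C -> D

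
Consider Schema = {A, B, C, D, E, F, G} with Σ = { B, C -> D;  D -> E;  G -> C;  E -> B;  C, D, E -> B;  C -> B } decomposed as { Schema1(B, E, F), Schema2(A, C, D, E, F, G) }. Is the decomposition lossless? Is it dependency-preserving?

lossless and dependency-preserving

Lossless test: (E, F)⁺ = {B, E, F}, which contains all of one fragment — lossless.
Dependency preservation: B, C → D; C, D, E → B; C → B are not contained in any single fragment, but the restricted closure of each left-hand side across the fragments still reaches the right-hand side; the remaining FDs each lie inside some fragment. All dependencies are preserved.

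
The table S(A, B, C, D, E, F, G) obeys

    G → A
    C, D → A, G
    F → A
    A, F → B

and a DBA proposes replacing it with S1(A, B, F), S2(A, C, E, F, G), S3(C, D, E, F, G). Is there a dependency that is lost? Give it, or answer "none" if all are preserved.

none

G → A lies within S2.
C, D → A, G: restricted closure across fragments reaches A, G.
F → A lies within S1.
A, F → B lies within S1.
Every dependency is enforceable on the fragments, so the decomposition is dependency-preserving.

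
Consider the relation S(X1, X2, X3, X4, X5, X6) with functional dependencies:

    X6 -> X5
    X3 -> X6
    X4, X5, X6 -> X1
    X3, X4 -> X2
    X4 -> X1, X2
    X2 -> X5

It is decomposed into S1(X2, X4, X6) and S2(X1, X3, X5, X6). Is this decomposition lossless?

Common attributes: S1 ∩ S2 = {X6}.
Closure of {X6}: X6 → X5 applies, adding X5. So (X6)⁺ = {X5, X6}.
The closure contains neither all of S1 = {X2, X4, X6} nor all of S2 = {X1, X3, X5, X6}, so the common attributes are not a superkey of either fragment. The join is lossy.

No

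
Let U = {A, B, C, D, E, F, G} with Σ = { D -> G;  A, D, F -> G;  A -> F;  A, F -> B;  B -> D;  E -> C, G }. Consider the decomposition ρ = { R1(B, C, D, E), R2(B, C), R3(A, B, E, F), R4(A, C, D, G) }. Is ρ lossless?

Chase test. Columns are A, B, C, D, E, F, G; row i has aⱼ where attribute j ∈ Ri, else bᵢⱼ.
Initial tableau (one row per fragment):
  row 1: b11 a2 a3 a4 a5 b16 b17
  row 2: b21 a2 a3 b24 b25 b26 b27
  row 3: a1 a2 b33 b34 a5 a6 b37
  row 4: a1 b42 a3 a4 b45 b46 a7
Rows 1 and 4 agree on D; apply D→G and equate their G entries.
Rows 3 and 4 agree on A; apply A→F and equate their F entries.
Rows 3 and 4 agree on A, F; apply A, F→B and equate their B entries.
Rows 1 and 2 agree on B; apply B→D and equate their D entries.
Rows 1 and 3 agree on B; apply B→D and equate their D entries.
Rows 1 and 3 agree on E; apply E→C, G and equate their C, G entries.
Rows 1 and 2 agree on D; apply D→G and equate their G entries.
Row 3 is now all distinguished symbols — the join is lossless.

Yes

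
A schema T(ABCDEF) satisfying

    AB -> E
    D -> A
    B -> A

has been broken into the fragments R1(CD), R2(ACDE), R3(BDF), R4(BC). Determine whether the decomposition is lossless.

Chase test. Columns are ABCDEF; row i has aⱼ where attribute j ∈ Ri, else bᵢⱼ.
Initial tableau (one row per fragment):
  row 1: b11 b12 a3 a4 b15 b16
  row 2: a1 b22 a3 a4 a5 b26
  row 3: b31 a2 b33 a4 b35 a6
  row 4: b41 a2 a3 b44 b45 b46
Rows 1 and 2 agree on D; apply D→A and equate their A entries.
Rows 1 and 3 agree on D; apply D→A and equate their A entries.
Rows 3 and 4 agree on B; apply B→A and equate their A entries.
Rows 3 and 4 agree on AB; apply AB→E and equate their E entries.
No row becomes fully distinguished — the join is lossy.

No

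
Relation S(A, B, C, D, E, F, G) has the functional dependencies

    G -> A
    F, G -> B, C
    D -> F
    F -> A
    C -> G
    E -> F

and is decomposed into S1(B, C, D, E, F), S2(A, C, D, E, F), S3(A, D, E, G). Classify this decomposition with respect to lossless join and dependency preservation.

Lossless test (chase): Rows 1 and 3 agree on D; apply D→F and equate their F entries. Rows 1 and 2 agree on F; apply F→A and equate their A entries. Rows 1 and 2 agree on C; apply C→G and equate their G entries. Rows 1 and 2 agree on F, G; apply F, G→B, C and equate their B, C entries. No row becomes fully distinguished — the join is lossy.
Dependency preservation: the restricted closure of {F, G} across the fragments never reaches {B, C}, so F, G → B, C cannot be enforced without a join — not preserved.

lossy and not dependency-preserving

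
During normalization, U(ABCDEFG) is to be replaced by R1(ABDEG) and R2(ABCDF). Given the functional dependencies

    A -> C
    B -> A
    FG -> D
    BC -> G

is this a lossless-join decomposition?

No

Common attributes: R1 ∩ R2 = {ABD}.
Closure of {ABD}: A → C applies, adding C; BC → G applies, adding G. So (ABD)⁺ = {ABCDG}.
The closure contains neither all of R1 = {ABDEG} nor all of R2 = {ABCDF}, so the common attributes are not a superkey of either fragment. The join is lossy.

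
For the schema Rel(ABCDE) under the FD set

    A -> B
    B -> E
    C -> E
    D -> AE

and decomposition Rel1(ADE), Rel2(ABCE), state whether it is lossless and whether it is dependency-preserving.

lossy but dependency-preserving

Lossless test: (AE)⁺ = {ABE}, which is a superkey of neither fragment — lossy.
Dependency preservation: every FD's attributes lie within a single fragment, so each can be enforced locally — preserved.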